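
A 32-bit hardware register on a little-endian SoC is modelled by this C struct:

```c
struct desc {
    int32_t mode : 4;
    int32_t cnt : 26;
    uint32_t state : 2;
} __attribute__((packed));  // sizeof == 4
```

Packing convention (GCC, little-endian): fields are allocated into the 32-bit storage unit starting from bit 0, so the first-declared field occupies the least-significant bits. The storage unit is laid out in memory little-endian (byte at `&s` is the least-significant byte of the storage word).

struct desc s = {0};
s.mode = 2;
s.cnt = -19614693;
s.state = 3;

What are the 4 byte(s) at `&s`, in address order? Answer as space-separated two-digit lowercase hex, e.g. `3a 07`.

b2 41 4b ed

mode (4b) val=2 bits=0x2 at bit 0: 0x00000002
cnt (26b) val=-19614693 bits=0x2d4b41b at bit 4: 0x2d4b41b2
state (2b) val=3 bits=0x3 at bit 30: 0xed4b41b2
word = 0xed4b41b2 → little-endian bytes:
  [0]=0xb2  [1]=0x41  [2]=0x4b  [3]=0xed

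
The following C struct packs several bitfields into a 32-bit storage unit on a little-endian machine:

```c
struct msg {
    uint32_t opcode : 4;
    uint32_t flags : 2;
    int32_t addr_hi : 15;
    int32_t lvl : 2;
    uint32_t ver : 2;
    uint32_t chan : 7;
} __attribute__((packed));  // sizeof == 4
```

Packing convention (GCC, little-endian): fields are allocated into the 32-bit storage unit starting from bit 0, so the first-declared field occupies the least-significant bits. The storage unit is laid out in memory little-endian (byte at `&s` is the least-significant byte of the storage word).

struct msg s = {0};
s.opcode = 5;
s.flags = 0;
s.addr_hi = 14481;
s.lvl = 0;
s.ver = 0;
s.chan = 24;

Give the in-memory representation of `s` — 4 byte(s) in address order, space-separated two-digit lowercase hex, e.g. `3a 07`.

opcode:4 = 5 → 0x5 << 0 → word 0x00000005
flags:2 = 0 → 0x0 << 4 → word 0x00000005
addr_hi:15 = 14481 → 0x3891 << 6 → word 0x000e2445
lvl:2 = 0 → 0x0 << 21 → word 0x000e2445
ver:2 = 0 → 0x0 << 23 → word 0x000e2445
chan:7 = 24 → 0x18 << 25 → word 0x300e2445
word = 0x300e2445 → little-endian bytes:
  [0]=0x45  [1]=0x24  [2]=0x0e  [3]=0x30

45 24 0e 30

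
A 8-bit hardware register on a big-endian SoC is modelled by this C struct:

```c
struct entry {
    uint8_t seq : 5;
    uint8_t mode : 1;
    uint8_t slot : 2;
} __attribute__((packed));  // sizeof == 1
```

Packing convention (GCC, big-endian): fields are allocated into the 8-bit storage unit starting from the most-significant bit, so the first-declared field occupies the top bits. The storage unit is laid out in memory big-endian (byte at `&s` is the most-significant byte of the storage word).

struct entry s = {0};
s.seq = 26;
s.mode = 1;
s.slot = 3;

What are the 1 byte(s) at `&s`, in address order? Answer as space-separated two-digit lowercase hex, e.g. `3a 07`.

seq:5 = 26 → 0x1a << 3 → word 0xd0
mode:1 = 1 → 0x1 << 2 → word 0xd4
slot:2 = 3 → 0x3 << 0 → word 0xd7
word = 0xd7 → big-endian bytes:
  [0]=0xd7

d7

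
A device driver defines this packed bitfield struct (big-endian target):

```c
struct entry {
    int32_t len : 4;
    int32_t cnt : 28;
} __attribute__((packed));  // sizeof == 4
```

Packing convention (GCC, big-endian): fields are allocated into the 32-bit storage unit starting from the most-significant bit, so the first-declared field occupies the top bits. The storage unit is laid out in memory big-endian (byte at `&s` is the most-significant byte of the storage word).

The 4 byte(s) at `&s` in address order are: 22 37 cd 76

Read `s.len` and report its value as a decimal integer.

2

[0]=0x22 [1]=0x37 [2]=0xcd [3]=0x76 (big-endian) → word 0x2237cd76
len:4 @ bit 28 → (0x2237cd76>>28)&0xf = 0x2  ←
cnt:28 @ bit 0 → (0x2237cd76>>0)&0xfffffff = 0x237cd76
len signed 4b, MSB=0: value = 2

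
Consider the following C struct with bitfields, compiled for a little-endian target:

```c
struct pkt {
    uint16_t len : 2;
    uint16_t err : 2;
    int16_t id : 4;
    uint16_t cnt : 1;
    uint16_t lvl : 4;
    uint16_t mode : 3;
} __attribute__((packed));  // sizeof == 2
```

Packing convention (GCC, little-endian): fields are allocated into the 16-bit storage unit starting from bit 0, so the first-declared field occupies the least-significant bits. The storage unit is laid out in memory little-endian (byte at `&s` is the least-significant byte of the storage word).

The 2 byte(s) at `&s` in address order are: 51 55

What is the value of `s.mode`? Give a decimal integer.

2

[0]=0x51 [1]=0x55 (little-endian) → word 0x5551
len [0+:2] = (word>>0) & 0x3 = 1
err [2+:2] = (word>>2) & 0x3 = 0
id [4+:4] = (word>>4) & 0xf = 5
cnt [8+:1] = (word>>8) & 0x1 = 1
lvl [9+:4] = (word>>9) & 0xf = 10
mode [13+:3] = (word>>13) & 0x7 = 2  ←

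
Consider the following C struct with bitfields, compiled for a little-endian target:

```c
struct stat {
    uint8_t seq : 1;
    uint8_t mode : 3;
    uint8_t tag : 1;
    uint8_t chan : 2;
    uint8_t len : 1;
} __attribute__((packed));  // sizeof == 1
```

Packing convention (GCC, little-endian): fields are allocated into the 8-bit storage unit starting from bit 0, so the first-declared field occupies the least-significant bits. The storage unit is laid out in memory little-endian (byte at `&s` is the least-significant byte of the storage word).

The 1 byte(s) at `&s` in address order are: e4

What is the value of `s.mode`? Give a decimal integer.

[0]=0xe4 (little-endian) → word 0xe4
seq:1 @ bit 0 → (0xe4>>0)&0x1 = 0x0
mode:3 @ bit 1 → (0xe4>>1)&0x7 = 0x2  ←
tag:1 @ bit 4 → (0xe4>>4)&0x1 = 0x0
chan:2 @ bit 5 → (0xe4>>5)&0x3 = 0x3
len:1 @ bit 7 → (0xe4>>7)&0x1 = 0x1

2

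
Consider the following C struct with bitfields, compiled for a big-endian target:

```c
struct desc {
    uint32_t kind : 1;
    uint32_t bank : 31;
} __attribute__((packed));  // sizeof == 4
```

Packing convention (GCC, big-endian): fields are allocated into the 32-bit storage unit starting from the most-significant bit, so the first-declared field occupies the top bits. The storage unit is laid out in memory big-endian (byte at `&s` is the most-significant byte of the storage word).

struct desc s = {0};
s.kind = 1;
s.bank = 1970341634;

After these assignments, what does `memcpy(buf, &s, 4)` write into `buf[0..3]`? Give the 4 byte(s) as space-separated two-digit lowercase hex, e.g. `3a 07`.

f5 71 07 02

kind:1 = 1 → 0x1 << 31 → word 0x80000000
bank:31 = 1970341634 → 0x75710702 << 0 → word 0xf5710702
word = 0xf5710702 → big-endian bytes:
  [0]=0xf5  [1]=0x71  [2]=0x07  [3]=0x02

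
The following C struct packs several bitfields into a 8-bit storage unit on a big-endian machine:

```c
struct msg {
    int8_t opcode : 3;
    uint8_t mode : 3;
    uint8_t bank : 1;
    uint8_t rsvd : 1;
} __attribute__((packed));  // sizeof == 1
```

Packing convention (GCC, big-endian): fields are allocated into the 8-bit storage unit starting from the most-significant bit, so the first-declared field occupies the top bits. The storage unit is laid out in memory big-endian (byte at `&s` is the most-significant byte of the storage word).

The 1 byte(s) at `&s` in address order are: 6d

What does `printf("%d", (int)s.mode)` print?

[0]=0x6d (big-endian) → word 0x6d
opcode:3 @ bit 5 → (0x6d>>5)&0x7 = 0x3
mode:3 @ bit 2 → (0x6d>>2)&0x7 = 0x3  ←
bank:1 @ bit 1 → (0x6d>>1)&0x1 = 0x0
rsvd:1 @ bit 0 → (0x6d>>0)&0x1 = 0x1

3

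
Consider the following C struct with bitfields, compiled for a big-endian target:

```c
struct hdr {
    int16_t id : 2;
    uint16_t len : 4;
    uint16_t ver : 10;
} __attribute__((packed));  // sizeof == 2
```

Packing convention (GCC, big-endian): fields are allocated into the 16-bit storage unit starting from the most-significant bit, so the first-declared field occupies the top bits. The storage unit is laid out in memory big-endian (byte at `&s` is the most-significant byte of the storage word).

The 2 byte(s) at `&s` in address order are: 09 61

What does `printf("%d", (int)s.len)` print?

2

[0]=0x09 [1]=0x61 (big-endian) → word 0x0961
id [14+:2] = (word>>14) & 0x3 = 0
len [10+:4] = (word>>10) & 0xf = 2  ←
ver [0+:10] = (word>>0) & 0x3ff = 353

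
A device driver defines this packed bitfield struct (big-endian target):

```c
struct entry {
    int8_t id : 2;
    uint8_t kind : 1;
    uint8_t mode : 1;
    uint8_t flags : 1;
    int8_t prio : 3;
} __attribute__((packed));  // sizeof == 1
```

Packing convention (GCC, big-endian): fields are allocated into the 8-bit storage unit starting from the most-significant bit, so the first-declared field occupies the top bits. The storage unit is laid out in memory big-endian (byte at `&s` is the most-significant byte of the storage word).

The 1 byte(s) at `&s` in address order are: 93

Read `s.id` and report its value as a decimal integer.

-2

[0]=0x93 (big-endian) → word 0x93
id:2 @ bit 6 → (0x93>>6)&0x3 = 0x2  ←
kind:1 @ bit 5 → (0x93>>5)&0x1 = 0x0
mode:1 @ bit 4 → (0x93>>4)&0x1 = 0x1
flags:1 @ bit 3 → (0x93>>3)&0x1 = 0x0
prio:3 @ bit 0 → (0x93>>0)&0x7 = 0x3
id signed 2b, MSB=1: 2 - 4 = -2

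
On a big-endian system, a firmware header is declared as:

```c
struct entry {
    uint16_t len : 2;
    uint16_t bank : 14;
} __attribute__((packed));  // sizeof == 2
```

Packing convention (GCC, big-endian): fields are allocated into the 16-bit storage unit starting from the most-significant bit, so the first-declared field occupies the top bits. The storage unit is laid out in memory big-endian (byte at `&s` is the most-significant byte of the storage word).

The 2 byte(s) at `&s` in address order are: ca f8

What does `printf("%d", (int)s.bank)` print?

[0]=0xca [1]=0xf8 (big-endian) → word 0xcaf8
len [14+:2] = (word>>14) & 0x3 = 3
bank [0+:14] = (word>>0) & 0x3fff = 2808  ←

2808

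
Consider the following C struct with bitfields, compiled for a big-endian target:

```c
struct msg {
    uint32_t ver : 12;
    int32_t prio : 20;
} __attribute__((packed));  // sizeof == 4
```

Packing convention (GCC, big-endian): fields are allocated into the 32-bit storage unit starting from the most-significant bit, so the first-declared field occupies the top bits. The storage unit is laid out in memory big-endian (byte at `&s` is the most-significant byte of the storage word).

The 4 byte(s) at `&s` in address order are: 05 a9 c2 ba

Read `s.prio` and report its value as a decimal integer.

-408902

[0]=0x05 [1]=0xa9 [2]=0xc2 [3]=0xba (big-endian) → word 0x05a9c2ba
ver [20+:12] = (word>>20) & 0xfff = 90
prio [0+:20] = (word>>0) & 0xfffff = 639674  ←
prio signed 20b, MSB=1: 639674 - 1048576 = -408902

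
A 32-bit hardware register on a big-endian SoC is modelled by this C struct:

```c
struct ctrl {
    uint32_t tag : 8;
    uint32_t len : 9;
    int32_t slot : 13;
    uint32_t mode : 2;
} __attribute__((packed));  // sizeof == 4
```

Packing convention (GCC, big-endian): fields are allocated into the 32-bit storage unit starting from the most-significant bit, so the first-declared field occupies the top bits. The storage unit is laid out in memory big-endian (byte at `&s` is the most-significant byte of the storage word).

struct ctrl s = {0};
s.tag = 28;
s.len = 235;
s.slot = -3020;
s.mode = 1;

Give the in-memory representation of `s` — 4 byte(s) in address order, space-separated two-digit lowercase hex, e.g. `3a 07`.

1c 75 d0 d1

[24+:8] tag=28 & 0xff = 0x1c; word=0x1c000000
[15+:9] len=235 & 0x1ff = 0xeb; word=0x1c758000
[2+:13] slot=-3020 & 0x1fff = 0x1434; word=0x1c75d0d0
[0+:2] mode=1 & 0x3 = 0x1; word=0x1c75d0d1
word = 0x1c75d0d1 → big-endian bytes:
  [0]=0x1c  [1]=0x75  [2]=0xd0  [3]=0xd1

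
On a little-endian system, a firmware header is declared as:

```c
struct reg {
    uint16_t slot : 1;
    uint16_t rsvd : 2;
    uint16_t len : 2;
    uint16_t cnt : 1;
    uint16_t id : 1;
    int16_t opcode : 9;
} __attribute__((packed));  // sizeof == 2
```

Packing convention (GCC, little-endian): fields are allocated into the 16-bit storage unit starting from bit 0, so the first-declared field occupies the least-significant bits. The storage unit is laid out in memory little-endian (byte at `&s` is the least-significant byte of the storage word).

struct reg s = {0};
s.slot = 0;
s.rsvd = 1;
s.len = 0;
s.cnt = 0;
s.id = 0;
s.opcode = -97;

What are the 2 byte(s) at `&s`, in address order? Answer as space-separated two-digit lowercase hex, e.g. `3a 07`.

82 cf

[0+:1] slot=0 & 0x1 = 0x0; word=0x0000
[1+:2] rsvd=1 & 0x3 = 0x1; word=0x0002
[3+:2] len=0 & 0x3 = 0x0; word=0x0002
[5+:1] cnt=0 & 0x1 = 0x0; word=0x0002
[6+:1] id=0 & 0x1 = 0x0; word=0x0002
[7+:9] opcode=-97 & 0x1ff = 0x19f; word=0xcf82
word = 0xcf82 → little-endian bytes:
  [0]=0x82  [1]=0xcf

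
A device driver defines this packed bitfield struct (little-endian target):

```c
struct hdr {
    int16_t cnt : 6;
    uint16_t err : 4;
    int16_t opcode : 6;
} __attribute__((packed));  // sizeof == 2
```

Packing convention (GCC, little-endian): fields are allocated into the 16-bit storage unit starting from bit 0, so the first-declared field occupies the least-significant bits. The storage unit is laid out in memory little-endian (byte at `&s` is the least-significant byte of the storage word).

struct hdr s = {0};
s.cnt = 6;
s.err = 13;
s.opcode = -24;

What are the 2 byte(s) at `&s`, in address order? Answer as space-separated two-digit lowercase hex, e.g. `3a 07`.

[0+:6] cnt=6 & 0x3f = 0x6; word=0x0006
[6+:4] err=13 & 0xf = 0xd; word=0x0346
[10+:6] opcode=-24 & 0x3f = 0x28; word=0xa346
word = 0xa346 → little-endian bytes:
  [0]=0x46  [1]=0xa3

46 a3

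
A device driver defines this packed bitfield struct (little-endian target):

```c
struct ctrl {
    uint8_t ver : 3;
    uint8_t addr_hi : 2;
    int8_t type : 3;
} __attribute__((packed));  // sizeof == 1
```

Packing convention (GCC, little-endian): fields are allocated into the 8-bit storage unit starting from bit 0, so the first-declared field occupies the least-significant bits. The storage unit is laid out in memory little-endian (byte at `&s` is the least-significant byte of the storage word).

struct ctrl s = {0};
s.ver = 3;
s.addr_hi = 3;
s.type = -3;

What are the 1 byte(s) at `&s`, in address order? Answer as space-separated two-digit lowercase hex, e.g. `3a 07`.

bb

ver:3 = 3 → 0x3 << 0 → word 0x03
addr_hi:2 = 3 → 0x3 << 3 → word 0x1b
type:3 = -3 → 0x5 << 5 → word 0xbb
word = 0xbb → little-endian bytes:
  [0]=0xbb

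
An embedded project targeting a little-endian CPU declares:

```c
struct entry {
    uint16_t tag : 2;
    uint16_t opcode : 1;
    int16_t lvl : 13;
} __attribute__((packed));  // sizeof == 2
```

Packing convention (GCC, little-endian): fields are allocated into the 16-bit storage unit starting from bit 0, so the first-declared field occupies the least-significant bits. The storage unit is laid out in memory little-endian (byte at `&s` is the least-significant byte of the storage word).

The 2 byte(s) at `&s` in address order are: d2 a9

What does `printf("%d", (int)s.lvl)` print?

[0]=0xd2 [1]=0xa9 (little-endian) → word 0xa9d2
tag [0+:2] = (word>>0) & 0x3 = 2
opcode [2+:1] = (word>>2) & 0x1 = 0
lvl [3+:13] = (word>>3) & 0x1fff = 5434  ←
lvl signed 13b, MSB=1: 5434 - 8192 = -2758

-2758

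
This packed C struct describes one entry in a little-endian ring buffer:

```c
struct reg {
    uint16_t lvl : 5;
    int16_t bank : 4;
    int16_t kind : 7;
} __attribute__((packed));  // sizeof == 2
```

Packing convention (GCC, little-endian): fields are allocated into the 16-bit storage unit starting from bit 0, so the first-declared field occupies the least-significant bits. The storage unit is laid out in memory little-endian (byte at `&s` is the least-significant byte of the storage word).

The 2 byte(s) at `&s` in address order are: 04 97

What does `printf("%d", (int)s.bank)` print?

-8

[0]=0x04 [1]=0x97 (little-endian) → word 0x9704
lvl [0+:5] = (word>>0) & 0x1f = 4
bank [5+:4] = (word>>5) & 0xf = 8  ←
kind [9+:7] = (word>>9) & 0x7f = 75
bank signed 4b, MSB=1: 8 - 16 = -8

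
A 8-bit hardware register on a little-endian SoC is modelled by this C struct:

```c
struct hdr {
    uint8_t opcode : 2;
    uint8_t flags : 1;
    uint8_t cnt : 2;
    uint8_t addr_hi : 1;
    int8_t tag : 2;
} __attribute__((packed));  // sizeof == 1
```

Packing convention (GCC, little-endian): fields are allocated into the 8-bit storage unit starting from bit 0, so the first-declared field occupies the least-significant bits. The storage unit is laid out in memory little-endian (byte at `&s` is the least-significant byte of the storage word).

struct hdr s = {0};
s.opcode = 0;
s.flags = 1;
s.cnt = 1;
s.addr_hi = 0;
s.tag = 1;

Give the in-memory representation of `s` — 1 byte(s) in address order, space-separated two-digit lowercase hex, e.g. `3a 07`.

4c

[0+:2] opcode=0 & 0x3 = 0x0; word=0x00
[2+:1] flags=1 & 0x1 = 0x1; word=0x04
[3+:2] cnt=1 & 0x3 = 0x1; word=0x0c
[5+:1] addr_hi=0 & 0x1 = 0x0; word=0x0c
[6+:2] tag=1 & 0x3 = 0x1; word=0x4c
word = 0x4c → little-endian bytes:
  [0]=0x4c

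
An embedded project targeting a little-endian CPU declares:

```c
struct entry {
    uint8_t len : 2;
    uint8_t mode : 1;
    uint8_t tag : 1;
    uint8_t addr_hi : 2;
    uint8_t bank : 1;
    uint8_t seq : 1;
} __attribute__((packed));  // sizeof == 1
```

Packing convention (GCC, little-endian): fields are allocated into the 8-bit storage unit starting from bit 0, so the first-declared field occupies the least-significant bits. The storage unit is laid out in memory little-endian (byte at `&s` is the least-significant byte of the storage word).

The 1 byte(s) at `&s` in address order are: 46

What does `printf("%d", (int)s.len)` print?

2

[0]=0x46 (little-endian) → word 0x46
len:2 @ bit 0 → (0x46>>0)&0x3 = 0x2  ←
mode:1 @ bit 2 → (0x46>>2)&0x1 = 0x1
tag:1 @ bit 3 → (0x46>>3)&0x1 = 0x0
addr_hi:2 @ bit 4 → (0x46>>4)&0x3 = 0x0
bank:1 @ bit 6 → (0x46>>6)&0x1 = 0x1
seq:1 @ bit 7 → (0x46>>7)&0x1 = 0x0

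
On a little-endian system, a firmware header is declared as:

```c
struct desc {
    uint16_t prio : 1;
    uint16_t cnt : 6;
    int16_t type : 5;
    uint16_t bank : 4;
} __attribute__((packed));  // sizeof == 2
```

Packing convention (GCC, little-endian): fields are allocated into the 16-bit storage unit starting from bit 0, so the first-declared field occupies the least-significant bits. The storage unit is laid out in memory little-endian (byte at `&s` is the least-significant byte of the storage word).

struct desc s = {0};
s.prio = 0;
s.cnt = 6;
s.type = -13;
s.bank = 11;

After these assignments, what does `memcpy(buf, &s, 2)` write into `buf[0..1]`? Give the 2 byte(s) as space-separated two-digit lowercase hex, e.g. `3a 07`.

8c b9

prio:1 = 0 → 0x0 << 0 → word 0x0000
cnt:6 = 6 → 0x6 << 1 → word 0x000c
type:5 = -13 → 0x13 << 7 → word 0x098c
bank:4 = 11 → 0xb << 12 → word 0xb98c
word = 0xb98c → little-endian bytes:
  [0]=0x8c  [1]=0xb9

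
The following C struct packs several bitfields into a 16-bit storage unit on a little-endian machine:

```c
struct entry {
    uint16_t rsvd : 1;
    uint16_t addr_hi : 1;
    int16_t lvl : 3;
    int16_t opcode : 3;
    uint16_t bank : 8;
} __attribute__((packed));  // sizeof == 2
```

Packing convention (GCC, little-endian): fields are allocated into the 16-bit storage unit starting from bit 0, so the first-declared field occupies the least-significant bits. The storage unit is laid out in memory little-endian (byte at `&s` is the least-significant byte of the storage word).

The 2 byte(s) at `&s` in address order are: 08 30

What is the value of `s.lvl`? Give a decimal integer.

2

[0]=0x08 [1]=0x30 (little-endian) → word 0x3008
rsvd:1 @ bit 0 → (0x3008>>0)&0x1 = 0x0
addr_hi:1 @ bit 1 → (0x3008>>1)&0x1 = 0x0
lvl:3 @ bit 2 → (0x3008>>2)&0x7 = 0x2  ←
opcode:3 @ bit 5 → (0x3008>>5)&0x7 = 0x0
bank:8 @ bit 8 → (0x3008>>8)&0xff = 0x30
lvl signed 3b, MSB=0: value = 2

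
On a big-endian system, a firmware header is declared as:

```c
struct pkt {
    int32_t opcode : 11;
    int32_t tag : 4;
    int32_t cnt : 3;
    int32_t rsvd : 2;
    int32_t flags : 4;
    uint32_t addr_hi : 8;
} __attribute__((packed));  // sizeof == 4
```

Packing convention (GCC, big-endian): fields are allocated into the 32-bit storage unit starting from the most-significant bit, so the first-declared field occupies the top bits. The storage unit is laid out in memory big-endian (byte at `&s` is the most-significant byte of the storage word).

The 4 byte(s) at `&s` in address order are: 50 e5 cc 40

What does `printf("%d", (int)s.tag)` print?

2

[0]=0x50 [1]=0xe5 [2]=0xcc [3]=0x40 (big-endian) → word 0x50e5cc40
opcode:11 @ bit 21 → (0x50e5cc40>>21)&0x7ff = 0x287
tag:4 @ bit 17 → (0x50e5cc40>>17)&0xf = 0x2  ←
cnt:3 @ bit 14 → (0x50e5cc40>>14)&0x7 = 0x7
rsvd:2 @ bit 12 → (0x50e5cc40>>12)&0x3 = 0x0
flags:4 @ bit 8 → (0x50e5cc40>>8)&0xf = 0xc
addr_hi:8 @ bit 0 → (0x50e5cc40>>0)&0xff = 0x40
tag signed 4b, MSB=0: value = 2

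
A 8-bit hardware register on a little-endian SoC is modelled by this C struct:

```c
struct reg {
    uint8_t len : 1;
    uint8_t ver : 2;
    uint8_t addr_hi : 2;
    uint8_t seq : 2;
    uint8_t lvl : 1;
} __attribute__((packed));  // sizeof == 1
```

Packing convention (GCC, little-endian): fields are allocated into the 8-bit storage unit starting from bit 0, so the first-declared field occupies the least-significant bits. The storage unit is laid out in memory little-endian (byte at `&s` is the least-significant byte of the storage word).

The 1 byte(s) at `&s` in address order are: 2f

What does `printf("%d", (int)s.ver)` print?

3

[0]=0x2f (little-endian) → word 0x2f
len:1 @ bit 0 → (0x2f>>0)&0x1 = 0x1
ver:2 @ bit 1 → (0x2f>>1)&0x3 = 0x3  ←
addr_hi:2 @ bit 3 → (0x2f>>3)&0x3 = 0x1
seq:2 @ bit 5 → (0x2f>>5)&0x3 = 0x1
lvl:1 @ bit 7 → (0x2f>>7)&0x1 = 0x0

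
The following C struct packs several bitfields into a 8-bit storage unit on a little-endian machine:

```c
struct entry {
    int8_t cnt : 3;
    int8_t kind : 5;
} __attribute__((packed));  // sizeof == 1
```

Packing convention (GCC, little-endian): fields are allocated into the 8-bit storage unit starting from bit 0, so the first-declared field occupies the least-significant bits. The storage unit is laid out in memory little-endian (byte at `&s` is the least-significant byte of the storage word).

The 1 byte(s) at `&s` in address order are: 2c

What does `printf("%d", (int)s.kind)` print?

[0]=0x2c (little-endian) → word 0x2c
cnt [0+:3] = (word>>0) & 0x7 = 4
kind [3+:5] = (word>>3) & 0x1f = 5  ←
kind signed 5b, MSB=0: value = 5

5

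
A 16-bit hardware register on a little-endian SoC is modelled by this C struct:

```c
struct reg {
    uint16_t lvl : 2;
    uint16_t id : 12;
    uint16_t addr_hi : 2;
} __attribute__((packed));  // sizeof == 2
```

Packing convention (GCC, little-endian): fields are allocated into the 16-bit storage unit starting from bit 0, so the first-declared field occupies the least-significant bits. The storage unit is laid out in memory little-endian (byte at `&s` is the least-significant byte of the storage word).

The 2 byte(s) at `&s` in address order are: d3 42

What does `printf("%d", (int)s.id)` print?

180

[0]=0xd3 [1]=0x42 (little-endian) → word 0x42d3
lvl [0+:2] = (word>>0) & 0x3 = 3
id [2+:12] = (word>>2) & 0xfff = 180  ←
addr_hi [14+:2] = (word>>14) & 0x3 = 1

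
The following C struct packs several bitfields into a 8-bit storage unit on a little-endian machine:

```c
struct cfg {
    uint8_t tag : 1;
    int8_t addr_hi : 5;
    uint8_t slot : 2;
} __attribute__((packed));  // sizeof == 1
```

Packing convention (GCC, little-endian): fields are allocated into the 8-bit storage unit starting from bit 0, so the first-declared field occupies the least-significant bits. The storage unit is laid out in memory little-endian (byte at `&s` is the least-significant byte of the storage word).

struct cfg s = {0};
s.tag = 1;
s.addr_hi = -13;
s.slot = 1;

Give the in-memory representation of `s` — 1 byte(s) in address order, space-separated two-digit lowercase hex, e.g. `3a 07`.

67

tag:1 = 1 → 0x1 << 0 → word 0x01
addr_hi:5 = -13 → 0x13 << 1 → word 0x27
slot:2 = 1 → 0x1 << 6 → word 0x67
word = 0x67 → little-endian bytes:
  [0]=0x67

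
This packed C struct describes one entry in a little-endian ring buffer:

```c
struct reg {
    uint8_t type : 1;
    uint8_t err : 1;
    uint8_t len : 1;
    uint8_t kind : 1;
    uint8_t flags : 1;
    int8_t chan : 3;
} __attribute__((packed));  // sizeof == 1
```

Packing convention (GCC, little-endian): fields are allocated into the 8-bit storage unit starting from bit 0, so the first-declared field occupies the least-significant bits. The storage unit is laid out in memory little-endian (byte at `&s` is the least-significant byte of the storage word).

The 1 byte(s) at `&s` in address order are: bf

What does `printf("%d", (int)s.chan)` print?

[0]=0xbf (little-endian) → word 0xbf
type [0+:1] = (word>>0) & 0x1 = 1
err [1+:1] = (word>>1) & 0x1 = 1
len [2+:1] = (word>>2) & 0x1 = 1
kind [3+:1] = (word>>3) & 0x1 = 1
flags [4+:1] = (word>>4) & 0x1 = 1
chan [5+:3] = (word>>5) & 0x7 = 5  ←
chan signed 3b, MSB=1: 5 - 8 = -3

-3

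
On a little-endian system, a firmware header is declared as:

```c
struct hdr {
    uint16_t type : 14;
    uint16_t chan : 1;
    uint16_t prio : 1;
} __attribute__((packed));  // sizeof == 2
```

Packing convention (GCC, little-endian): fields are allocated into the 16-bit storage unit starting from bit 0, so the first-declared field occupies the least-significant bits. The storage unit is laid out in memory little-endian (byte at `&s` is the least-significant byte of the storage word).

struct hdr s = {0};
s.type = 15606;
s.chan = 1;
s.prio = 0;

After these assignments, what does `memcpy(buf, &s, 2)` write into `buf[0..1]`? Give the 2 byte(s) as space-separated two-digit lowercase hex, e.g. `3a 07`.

type (14b) val=15606 bits=0x3cf6 at bit 0: 0x3cf6
chan (1b) val=1 bits=0x1 at bit 14: 0x7cf6
prio (1b) val=0 bits=0x0 at bit 15: 0x7cf6
word = 0x7cf6 → little-endian bytes:
  [0]=0xf6  [1]=0x7c

f6 7c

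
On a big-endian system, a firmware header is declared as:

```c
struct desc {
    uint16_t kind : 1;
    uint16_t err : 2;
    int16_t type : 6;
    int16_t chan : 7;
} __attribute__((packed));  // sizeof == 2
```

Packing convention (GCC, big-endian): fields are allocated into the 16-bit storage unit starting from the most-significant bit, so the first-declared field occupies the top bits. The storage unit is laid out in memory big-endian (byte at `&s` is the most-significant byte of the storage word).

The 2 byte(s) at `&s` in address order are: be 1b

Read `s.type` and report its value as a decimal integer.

-4

[0]=0xbe [1]=0x1b (big-endian) → word 0xbe1b
kind:1 @ bit 15 → (0xbe1b>>15)&0x1 = 0x1
err:2 @ bit 13 → (0xbe1b>>13)&0x3 = 0x1
type:6 @ bit 7 → (0xbe1b>>7)&0x3f = 0x3c  ←
chan:7 @ bit 0 → (0xbe1b>>0)&0x7f = 0x1b
type signed 6b, MSB=1: 60 - 64 = -4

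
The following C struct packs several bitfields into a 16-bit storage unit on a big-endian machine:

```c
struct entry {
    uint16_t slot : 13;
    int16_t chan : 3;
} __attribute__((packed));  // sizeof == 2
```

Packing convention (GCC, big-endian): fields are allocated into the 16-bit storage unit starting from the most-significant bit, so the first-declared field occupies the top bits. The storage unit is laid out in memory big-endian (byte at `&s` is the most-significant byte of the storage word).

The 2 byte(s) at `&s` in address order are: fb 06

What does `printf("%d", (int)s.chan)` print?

-2

[0]=0xfb [1]=0x06 (big-endian) → word 0xfb06
slot [3+:13] = (word>>3) & 0x1fff = 8032
chan [0+:3] = (word>>0) & 0x7 = 6  ←
chan signed 3b, MSB=1: 6 - 8 = -2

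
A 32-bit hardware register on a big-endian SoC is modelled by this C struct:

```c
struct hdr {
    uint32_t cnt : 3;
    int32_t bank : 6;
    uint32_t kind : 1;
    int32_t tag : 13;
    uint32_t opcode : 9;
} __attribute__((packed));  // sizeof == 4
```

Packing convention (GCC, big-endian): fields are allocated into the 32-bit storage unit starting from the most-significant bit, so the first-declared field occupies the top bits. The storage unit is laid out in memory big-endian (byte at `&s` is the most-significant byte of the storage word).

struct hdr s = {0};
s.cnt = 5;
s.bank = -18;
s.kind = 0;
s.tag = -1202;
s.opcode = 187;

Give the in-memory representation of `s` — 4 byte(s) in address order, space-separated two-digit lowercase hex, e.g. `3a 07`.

b7 36 9c bb

[29+:3] cnt=5 & 0x7 = 0x5; word=0xa0000000
[23+:6] bank=-18 & 0x3f = 0x2e; word=0xb7000000
[22+:1] kind=0 & 0x1 = 0x0; word=0xb7000000
[9+:13] tag=-1202 & 0x1fff = 0x1b4e; word=0xb7369c00
[0+:9] opcode=187 & 0x1ff = 0xbb; word=0xb7369cbb
word = 0xb7369cbb → big-endian bytes:
  [0]=0xb7  [1]=0x36  [2]=0x9c  [3]=0xbb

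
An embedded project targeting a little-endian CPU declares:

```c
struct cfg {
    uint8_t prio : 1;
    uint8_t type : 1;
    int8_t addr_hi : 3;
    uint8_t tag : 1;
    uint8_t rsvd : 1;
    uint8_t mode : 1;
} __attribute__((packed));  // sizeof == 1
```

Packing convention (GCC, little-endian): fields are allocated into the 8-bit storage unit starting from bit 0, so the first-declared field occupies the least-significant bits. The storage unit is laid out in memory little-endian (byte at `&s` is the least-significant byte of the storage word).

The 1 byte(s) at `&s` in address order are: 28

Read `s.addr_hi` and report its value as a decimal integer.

[0]=0x28 (little-endian) → word 0x28
prio [0+:1] = (word>>0) & 0x1 = 0
type [1+:1] = (word>>1) & 0x1 = 0
addr_hi [2+:3] = (word>>2) & 0x7 = 2  ←
tag [5+:1] = (word>>5) & 0x1 = 1
rsvd [6+:1] = (word>>6) & 0x1 = 0
mode [7+:1] = (word>>7) & 0x1 = 0
addr_hi signed 3b, MSB=0: value = 2

2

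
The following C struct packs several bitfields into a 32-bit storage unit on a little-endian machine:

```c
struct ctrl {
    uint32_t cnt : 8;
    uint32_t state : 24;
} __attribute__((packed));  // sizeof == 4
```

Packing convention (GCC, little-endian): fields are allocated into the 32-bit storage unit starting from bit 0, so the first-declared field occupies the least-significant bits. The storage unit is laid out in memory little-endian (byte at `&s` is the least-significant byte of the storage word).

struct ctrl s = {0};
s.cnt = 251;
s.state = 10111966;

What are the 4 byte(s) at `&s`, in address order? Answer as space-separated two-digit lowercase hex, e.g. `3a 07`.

fb de 4b 9a

cnt:8 = 251 → 0xfb << 0 → word 0x000000fb
state:24 = 10111966 → 0x9a4bde << 8 → word 0x9a4bdefb
word = 0x9a4bdefb → little-endian bytes:
  [0]=0xfb  [1]=0xde  [2]=0x4b  [3]=0x9a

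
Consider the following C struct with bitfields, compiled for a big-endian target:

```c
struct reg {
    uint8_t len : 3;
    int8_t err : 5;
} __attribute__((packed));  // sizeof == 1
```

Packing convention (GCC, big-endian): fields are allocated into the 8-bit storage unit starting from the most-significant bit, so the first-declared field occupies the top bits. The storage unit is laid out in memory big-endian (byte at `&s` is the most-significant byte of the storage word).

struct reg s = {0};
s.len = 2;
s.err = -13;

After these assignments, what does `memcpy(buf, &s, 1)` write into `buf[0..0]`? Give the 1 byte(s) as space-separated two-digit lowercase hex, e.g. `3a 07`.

53

len (3b) val=2 bits=0x2 at bit 5: 0x40
err (5b) val=-13 bits=0x13 at bit 0: 0x53
word = 0x53 → big-endian bytes:
  [0]=0x53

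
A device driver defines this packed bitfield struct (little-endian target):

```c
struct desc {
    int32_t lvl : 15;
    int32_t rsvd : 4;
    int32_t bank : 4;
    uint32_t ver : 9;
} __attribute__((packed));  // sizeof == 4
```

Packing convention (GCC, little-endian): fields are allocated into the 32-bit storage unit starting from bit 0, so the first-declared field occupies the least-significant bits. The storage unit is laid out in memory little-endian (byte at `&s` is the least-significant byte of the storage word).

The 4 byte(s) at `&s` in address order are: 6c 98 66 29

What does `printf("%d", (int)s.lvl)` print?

6252

[0]=0x6c [1]=0x98 [2]=0x66 [3]=0x29 (little-endian) → word 0x2966986c
lvl:15 @ bit 0 → (0x2966986c>>0)&0x7fff = 0x186c  ←
rsvd:4 @ bit 15 → (0x2966986c>>15)&0xf = 0xd
bank:4 @ bit 19 → (0x2966986c>>19)&0xf = 0xc
ver:9 @ bit 23 → (0x2966986c>>23)&0x1ff = 0x52
lvl signed 15b, MSB=0: value = 6252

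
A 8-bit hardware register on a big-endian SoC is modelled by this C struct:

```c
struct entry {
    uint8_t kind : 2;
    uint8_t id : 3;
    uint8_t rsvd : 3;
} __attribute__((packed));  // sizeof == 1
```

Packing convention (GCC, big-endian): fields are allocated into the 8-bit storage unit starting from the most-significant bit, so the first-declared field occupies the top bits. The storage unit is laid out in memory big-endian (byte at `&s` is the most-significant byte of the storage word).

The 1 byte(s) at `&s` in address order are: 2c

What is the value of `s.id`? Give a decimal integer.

[0]=0x2c (big-endian) → word 0x2c
kind:2 @ bit 6 → (0x2c>>6)&0x3 = 0x0
id:3 @ bit 3 → (0x2c>>3)&0x7 = 0x5  ←
rsvd:3 @ bit 0 → (0x2c>>0)&0x7 = 0x4

5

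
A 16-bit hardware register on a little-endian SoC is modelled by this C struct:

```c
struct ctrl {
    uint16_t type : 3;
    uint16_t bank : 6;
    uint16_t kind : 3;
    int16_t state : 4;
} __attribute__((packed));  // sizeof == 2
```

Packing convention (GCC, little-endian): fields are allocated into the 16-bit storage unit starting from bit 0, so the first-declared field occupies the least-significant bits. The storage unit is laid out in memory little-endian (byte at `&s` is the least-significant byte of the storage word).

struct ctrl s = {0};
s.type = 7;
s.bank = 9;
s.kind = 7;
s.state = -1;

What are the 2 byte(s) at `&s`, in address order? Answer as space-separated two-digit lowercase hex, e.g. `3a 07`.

type:3 = 7 → 0x7 << 0 → word 0x0007
bank:6 = 9 → 0x9 << 3 → word 0x004f
kind:3 = 7 → 0x7 << 9 → word 0x0e4f
state:4 = -1 → 0xf << 12 → word 0xfe4f
word = 0xfe4f → little-endian bytes:
  [0]=0x4f  [1]=0xfe

4f fe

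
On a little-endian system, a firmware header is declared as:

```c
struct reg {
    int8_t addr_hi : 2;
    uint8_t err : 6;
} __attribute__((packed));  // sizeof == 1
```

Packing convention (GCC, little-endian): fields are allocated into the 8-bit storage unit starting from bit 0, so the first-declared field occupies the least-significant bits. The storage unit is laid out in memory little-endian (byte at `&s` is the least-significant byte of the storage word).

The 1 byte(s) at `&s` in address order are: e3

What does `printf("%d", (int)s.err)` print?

56

[0]=0xe3 (little-endian) → word 0xe3
addr_hi [0+:2] = (word>>0) & 0x3 = 3
err [2+:6] = (word>>2) & 0x3f = 56  ←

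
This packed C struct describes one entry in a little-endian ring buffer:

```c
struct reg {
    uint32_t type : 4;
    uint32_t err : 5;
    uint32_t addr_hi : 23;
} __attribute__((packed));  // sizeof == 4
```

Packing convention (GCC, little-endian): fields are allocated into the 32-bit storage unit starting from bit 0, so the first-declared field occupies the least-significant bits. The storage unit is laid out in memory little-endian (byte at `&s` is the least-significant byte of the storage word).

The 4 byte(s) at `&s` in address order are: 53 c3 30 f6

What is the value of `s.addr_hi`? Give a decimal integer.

8067169

[0]=0x53 [1]=0xc3 [2]=0x30 [3]=0xf6 (little-endian) → word 0xf630c353
type:4 @ bit 0 → (0xf630c353>>0)&0xf = 0x3
err:5 @ bit 4 → (0xf630c353>>4)&0x1f = 0x15
addr_hi:23 @ bit 9 → (0xf630c353>>9)&0x7fffff = 0x7b1861  ←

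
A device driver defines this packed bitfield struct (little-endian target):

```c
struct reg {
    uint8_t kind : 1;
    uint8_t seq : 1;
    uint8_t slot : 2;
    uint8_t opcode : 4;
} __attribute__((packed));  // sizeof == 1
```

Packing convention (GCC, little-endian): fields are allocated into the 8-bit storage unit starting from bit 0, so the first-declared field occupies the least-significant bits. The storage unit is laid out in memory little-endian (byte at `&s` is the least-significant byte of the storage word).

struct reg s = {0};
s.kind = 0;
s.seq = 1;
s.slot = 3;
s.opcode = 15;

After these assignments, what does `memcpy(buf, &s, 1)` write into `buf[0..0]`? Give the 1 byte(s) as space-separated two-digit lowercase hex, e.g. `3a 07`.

fe

[0+:1] kind=0 & 0x1 = 0x0; word=0x00
[1+:1] seq=1 & 0x1 = 0x1; word=0x02
[2+:2] slot=3 & 0x3 = 0x3; word=0x0e
[4+:4] opcode=15 & 0xf = 0xf; word=0xfe
word = 0xfe → little-endian bytes:
  [0]=0xfe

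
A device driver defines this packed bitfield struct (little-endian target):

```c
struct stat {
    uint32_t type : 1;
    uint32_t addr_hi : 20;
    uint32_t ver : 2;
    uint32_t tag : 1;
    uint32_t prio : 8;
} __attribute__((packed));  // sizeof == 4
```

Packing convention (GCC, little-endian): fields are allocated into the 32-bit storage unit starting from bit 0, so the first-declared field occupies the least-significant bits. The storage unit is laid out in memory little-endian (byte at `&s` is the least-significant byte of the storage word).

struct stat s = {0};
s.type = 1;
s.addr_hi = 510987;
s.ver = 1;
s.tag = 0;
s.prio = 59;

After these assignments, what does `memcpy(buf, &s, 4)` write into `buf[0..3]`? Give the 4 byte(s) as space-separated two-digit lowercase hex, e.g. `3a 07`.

17 98 2f 3b

type (1b) val=1 bits=0x1 at bit 0: 0x00000001
addr_hi (20b) val=510987 bits=0x7cc0b at bit 1: 0x000f9817
ver (2b) val=1 bits=0x1 at bit 21: 0x002f9817
tag (1b) val=0 bits=0x0 at bit 23: 0x002f9817
prio (8b) val=59 bits=0x3b at bit 24: 0x3b2f9817
word = 0x3b2f9817 → little-endian bytes:
  [0]=0x17  [1]=0x98  [2]=0x2f  [3]=0x3b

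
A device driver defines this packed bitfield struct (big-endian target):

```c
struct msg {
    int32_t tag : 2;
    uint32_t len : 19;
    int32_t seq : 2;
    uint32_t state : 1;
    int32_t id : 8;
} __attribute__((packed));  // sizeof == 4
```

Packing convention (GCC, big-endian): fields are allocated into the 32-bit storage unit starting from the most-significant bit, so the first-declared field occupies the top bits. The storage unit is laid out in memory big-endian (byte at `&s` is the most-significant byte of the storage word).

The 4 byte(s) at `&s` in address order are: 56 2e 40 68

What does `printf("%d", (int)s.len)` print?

[0]=0x56 [1]=0x2e [2]=0x40 [3]=0x68 (big-endian) → word 0x562e4068
tag:2 @ bit 30 → (0x562e4068>>30)&0x3 = 0x1
len:19 @ bit 11 → (0x562e4068>>11)&0x7ffff = 0x2c5c8  ←
seq:2 @ bit 9 → (0x562e4068>>9)&0x3 = 0x0
state:1 @ bit 8 → (0x562e4068>>8)&0x1 = 0x0
id:8 @ bit 0 → (0x562e4068>>0)&0xff = 0x68

181704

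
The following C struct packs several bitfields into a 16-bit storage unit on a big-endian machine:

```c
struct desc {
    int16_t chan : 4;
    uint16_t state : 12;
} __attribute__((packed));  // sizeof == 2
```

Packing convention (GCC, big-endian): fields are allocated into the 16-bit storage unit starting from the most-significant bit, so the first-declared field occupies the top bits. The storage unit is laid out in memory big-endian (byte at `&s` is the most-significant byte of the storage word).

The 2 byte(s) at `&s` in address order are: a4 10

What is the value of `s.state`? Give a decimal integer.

1040

[0]=0xa4 [1]=0x10 (big-endian) → word 0xa410
chan:4 @ bit 12 → (0xa410>>12)&0xf = 0xa
state:12 @ bit 0 → (0xa410>>0)&0xfff = 0x410  ←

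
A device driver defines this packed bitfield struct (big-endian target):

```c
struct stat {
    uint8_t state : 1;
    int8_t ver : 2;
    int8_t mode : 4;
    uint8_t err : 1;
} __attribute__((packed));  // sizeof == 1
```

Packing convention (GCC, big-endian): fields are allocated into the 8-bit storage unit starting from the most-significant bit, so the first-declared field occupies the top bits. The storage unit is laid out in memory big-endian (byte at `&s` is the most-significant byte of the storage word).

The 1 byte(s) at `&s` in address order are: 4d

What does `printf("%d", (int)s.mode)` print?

[0]=0x4d (big-endian) → word 0x4d
state [7+:1] = (word>>7) & 0x1 = 0
ver [5+:2] = (word>>5) & 0x3 = 2
mode [1+:4] = (word>>1) & 0xf = 6  ←
err [0+:1] = (word>>0) & 0x1 = 1
mode signed 4b, MSB=0: value = 6

6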